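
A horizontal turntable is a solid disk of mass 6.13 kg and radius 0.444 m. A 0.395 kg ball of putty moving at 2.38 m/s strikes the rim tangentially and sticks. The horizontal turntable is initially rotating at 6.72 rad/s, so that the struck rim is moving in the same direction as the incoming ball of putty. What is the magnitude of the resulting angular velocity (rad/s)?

|ω_f| ≈ 6.56 rad/s

The axle reaction passes through the axle and exerts no torque about it; angular momentum about the axle is conserved through the impact.
I_p = ½(6.13)(0.444)² = 0.6042 kg·m². Taking the sense of the ball of putty's angular momentum as positive, L_{ball} = m v R = (0.395)(2.38)(0.444) = 0.4174 kg·m²/s.
L_i = +I_p ω_p + m v R = +(0.6042)(6.72) + 0.4174 = 4.478 kg·m²/s.
After sticking, I_f = I_p + m R² = 0.6042 + (0.395)(0.444)² = 0.6821 kg·m².
ω_f = L_i / I_f = 4.478 / 0.6821 = 6.565 rad/s.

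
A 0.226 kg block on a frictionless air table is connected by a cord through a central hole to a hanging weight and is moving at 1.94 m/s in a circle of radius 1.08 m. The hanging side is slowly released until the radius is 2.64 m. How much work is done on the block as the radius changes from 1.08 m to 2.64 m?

The only horizontal force on the mass is along the cord (radial), so it exerts no torque about the hole and angular momentum m v r is conserved.
v₂ = v₁ r₁ / r₂ = (1.94)(1.08) / (2.64) = 0.7936 m/s.
W = ΔKE = ½m(v₂² − v₁²) = -0.3541 J.

W ≈ -0.354 J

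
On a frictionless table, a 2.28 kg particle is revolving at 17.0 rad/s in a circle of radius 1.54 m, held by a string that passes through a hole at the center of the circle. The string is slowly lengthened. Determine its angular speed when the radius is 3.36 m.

The constraining force is radial, so m r² ω about the center is conserved.
ω₂ = ω₁ (r₁/r₂)² = (17.0)(1.54/3.36)² = 3.571 rad/s.

ω₂ ≈ 3.57 rad/s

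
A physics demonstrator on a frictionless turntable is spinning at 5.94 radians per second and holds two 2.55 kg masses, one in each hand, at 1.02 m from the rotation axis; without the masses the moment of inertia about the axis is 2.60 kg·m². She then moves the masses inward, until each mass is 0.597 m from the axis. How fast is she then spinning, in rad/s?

Angular momentum about the spin axis is conserved since the torque about it is zero.
I₁ = 2.60 + 2(2.55)(1.02)² = 7.906 kg·m²; I₂ = 2.60 + 2(2.55)(0.597)² = 4.418 kg·m².
ω₂ = I₁ω₁ / I₂ = (7.906)(5.94 rad/s) / (4.418) = 10.63 rad/s.

ω₂ ≈ 10.6 rad/s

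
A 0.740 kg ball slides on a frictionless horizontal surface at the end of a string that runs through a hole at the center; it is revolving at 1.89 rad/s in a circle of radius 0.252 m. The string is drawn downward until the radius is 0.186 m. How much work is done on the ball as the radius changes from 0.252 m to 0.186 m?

W ≈ 0.0701 J

The constraining force is radial, so m r² ω about the center is conserved.
ω₂ = ω₁ (r₁/r₂)² = (1.89)(0.252/0.186)² = 3.469 rad/s.
W = ΔKE = ½m(v₂² − v₁²) = 0.07013 J.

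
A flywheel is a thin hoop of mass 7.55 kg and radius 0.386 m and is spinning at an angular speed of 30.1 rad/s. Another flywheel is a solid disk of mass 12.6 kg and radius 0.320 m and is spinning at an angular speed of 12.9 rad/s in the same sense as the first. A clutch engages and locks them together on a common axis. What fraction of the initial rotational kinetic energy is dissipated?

fraction ≈ 0.108

No external torque acts about the common axis, so total angular momentum is conserved.
Moments of inertia: I_A = (7.55)(0.386)² = 1.125 kg·m²; I_B = ½(12.6)(0.320)² = 0.6451 kg·m².
Taking A's sense as positive: L = (1.125)(30.1) + (0.6451)(12.9) = 42.18 kg·m²·rad/s.
Combined I = 1.125 + 0.6451 = 1.770 kg·m².
ω_f = L / I = 42.18 / 1.770 = 23.83 rad/s.
KE_i = ½ΣIω² = 563.3 J; KE_f = ½(1.770)(23.83)² = 502.6 J.
Fraction dissipated = (KE_i − KE_f)/KE_i = 0.1077.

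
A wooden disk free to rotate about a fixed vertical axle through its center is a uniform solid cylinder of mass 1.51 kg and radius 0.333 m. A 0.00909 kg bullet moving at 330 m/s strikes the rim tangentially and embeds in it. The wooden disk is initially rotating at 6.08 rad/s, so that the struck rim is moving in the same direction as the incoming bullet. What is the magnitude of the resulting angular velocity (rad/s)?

|ω_f| ≈ 17.8 rad/s

The axle reaction passes through the axle and exerts no torque about it; angular momentum about the axle is conserved through the impact.
I_p = ½(1.51)(0.333)² = 0.08372 kg·m². Taking the sense of the bullet's angular momentum as positive, L_{bullet} = m v R = (0.00909)(330)(0.333) = 0.9989 kg·m²/s.
L_i = +I_p ω_p + m v R = +(0.08372)(6.08) + 0.9989 = 1.508 kg·m²/s.
After sticking, I_f = I_p + m R² = 0.08372 + (0.00909)(0.333)² = 0.08473 kg·m².
ω_f = L_i / I_f = 1.508 / 0.08473 = 17.80 rad/s.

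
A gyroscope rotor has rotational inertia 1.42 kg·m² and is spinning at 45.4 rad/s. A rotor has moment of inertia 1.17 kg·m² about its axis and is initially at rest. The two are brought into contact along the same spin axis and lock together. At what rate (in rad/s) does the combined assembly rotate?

The coupling torques are internal; angular momentum about the shared axis is conserved.
Taking A's sense as positive: L = (1.420)(45.4) = 64.47 kg·m²·rad/s.
Combined I = 1.420 + 1.170 = 2.590 kg·m².
ω_f = L / I = 64.47 / 2.590 = 24.89 rad/s.

|ω_f| ≈ 24.9 rad/s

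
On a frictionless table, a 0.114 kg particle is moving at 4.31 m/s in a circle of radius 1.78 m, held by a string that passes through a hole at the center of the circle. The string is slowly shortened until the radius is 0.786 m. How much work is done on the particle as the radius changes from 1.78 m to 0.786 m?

Central (radial) force ⇒ zero torque about the center ⇒ m v r is constant.
v₂ = v₁ r₁ / r₂ = (4.31)(1.78) / (0.786) = 9.761 m/s.
W = ΔKE = ½m(v₂² − v₁²) = 4.371 J.

W ≈ 4.37 J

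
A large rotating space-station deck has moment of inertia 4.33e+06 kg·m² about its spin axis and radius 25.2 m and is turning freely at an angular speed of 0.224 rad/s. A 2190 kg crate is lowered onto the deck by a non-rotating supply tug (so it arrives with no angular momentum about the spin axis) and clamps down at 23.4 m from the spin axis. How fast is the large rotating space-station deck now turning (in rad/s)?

ω_f ≈ 0.175 rad/s

The added mass arrives with no angular momentum about the spin axis, and any external torque about the spin axis is negligible, so the system's angular momentum is conserved.
Added inertia Σmr² = (2190)(23.4)² = 1.199e+06 kg·m²; I_f = 4.330e+06 + 1.199e+06 = 5.529e+06 kg·m².
ω_f = I_p ω_i / I_f = (4.330e+06)(0.224) / 5.529e+06 = 0.1754 rad/s.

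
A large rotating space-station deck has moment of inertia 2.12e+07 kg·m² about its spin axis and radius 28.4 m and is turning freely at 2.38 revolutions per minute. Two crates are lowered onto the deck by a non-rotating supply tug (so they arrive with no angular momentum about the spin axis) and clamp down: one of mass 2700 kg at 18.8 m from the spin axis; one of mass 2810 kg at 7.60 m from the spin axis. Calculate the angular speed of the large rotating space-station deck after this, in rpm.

The added mass arrives with no angular momentum about the spin axis, and any external torque about the spin axis is negligible, so the system's angular momentum is conserved.
Added inertia Σmr² = (2700)(18.8)² + (2810)(7.60)² = 1.117e+06 kg·m²; I_f = 2.120e+07 + 1.117e+06 = 2.232e+07 kg·m².
ω_f = I_p ω_i / I_f = (2.120e+07)(2.38) / 2.232e+07 = 2.261 rpm.

ω_f ≈ 2.26 rpm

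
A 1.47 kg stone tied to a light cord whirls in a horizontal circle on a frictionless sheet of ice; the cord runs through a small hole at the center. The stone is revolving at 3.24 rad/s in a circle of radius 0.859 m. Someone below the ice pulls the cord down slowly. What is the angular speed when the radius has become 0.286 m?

No torque about the axis ⇒ m r₁² ω₁ = m r₂² ω₂.
ω₂ = ω₁ (r₁/r₂)² = (3.24)(0.859/0.286)² = 29.23 rad/s.

ω₂ ≈ 29.2 rad/s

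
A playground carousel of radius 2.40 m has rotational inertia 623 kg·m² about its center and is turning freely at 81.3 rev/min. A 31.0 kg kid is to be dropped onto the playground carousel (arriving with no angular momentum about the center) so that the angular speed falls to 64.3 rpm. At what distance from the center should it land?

No external torque acts about the center; L_before = L_after.
I_p ω_i = (I_p + m r²) ω_f ⇒ m r² = I_p(ω_i/ω_f − 1) = 623.0(81.3/64.3 − 1) = 164.7 kg·m².
r = √(164.7/31.0) = 2.305 m.

r ≈ 2.31 m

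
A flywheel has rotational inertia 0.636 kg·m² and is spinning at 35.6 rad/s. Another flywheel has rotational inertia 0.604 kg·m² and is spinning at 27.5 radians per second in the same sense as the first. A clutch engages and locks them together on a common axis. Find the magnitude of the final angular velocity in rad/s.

|ω_f| ≈ 31.7 rad/s

The coupling torques are internal; angular momentum about the shared axis is conserved.
Taking A's sense as positive: L = (0.6360)(35.6) + (0.6040)(27.5) = 39.25 kg·m²·rad/s.
Combined I = 0.6360 + 0.6040 = 1.240 kg·m².
ω_f = L / I = 39.25 / 1.240 = 31.65 rad/s.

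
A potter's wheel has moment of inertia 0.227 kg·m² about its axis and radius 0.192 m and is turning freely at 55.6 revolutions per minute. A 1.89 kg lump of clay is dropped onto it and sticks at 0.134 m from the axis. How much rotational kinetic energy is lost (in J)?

The added mass arrives with no angular momentum about the axis, and any external torque about the axis is negligible, so the system's angular momentum is conserved.
Added inertia Σmr² = (1.89)(0.134)² = 0.03394 kg·m²; I_f = 0.2270 + 0.03394 = 0.2609 kg·m².
ω_f = I_p ω_i / I_f = (0.2270)(55.6) / 0.2609 = 48.37 rpm.
KE_i = ½(0.2270)(5.822 rad/s)² = 3.848 J; KE_f = ½(0.2609)(5.065)² = 3.347 J.

energy lost ≈ 0.500 J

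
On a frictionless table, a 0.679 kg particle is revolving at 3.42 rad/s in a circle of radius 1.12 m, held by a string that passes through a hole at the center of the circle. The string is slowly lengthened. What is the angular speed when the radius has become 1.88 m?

ω₂ ≈ 1.21 rad/s

The constraining force is radial, so m r² ω about the center is conserved.
ω₂ = ω₁ (r₁/r₂)² = (3.42)(1.12/1.88)² = 1.214 rad/s.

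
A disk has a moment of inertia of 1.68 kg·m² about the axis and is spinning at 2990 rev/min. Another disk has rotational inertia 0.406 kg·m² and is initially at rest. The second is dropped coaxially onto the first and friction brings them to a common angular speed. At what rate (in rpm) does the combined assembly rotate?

The coupling torques are internal; angular momentum about the shared axis is conserved.
Taking A's sense as positive: L = (1.680)(2990) = 5023 kg·m²·rpm.
Combined I = 1.680 + 0.4060 = 2.086 kg·m².
ω_f = L / I = 5023 / 2.086 = 2408 rpm.

|ω_f| ≈ 2410 rpm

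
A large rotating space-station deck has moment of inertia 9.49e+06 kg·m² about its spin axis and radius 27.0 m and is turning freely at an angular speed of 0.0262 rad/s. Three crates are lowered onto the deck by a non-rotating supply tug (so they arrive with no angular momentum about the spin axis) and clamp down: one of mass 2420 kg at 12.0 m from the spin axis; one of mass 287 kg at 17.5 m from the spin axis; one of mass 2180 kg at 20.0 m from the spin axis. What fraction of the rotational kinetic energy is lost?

No external torque acts about the spin axis; L_before = L_after.
Added inertia Σmr² = (2420)(12.0)² + (287)(17.5)² + (2180)(20.0)² = 1.308e+06 kg·m²; I_f = 9.490e+06 + 1.308e+06 = 1.080e+07 kg·m².
ω_f = I_p ω_i / I_f = (9.490e+06)(0.0262) / 1.080e+07 = 0.02303 rad/s.
KE_i = ½(9.490e+06)(0.02620 rad/s)² = 3257 J; KE_f = ½(1.080e+07)(0.02303)² = 2863 J.
Fraction lost = 0.1212.

fraction ≈ 0.121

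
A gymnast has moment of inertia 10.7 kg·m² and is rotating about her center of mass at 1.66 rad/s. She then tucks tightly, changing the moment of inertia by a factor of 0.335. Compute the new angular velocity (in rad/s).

ω₂ ≈ 4.96 rad/s

With no external torque about the axis, L is conserved: I₁ω₁ = I₂ω₂.
I₂ = 0.335 × 10.7 = 3.584 kg·m².
ω₂ = I₁ω₁ / I₂ = (10.70)(1.66 rad/s) / (3.584) = 4.955 rad/s.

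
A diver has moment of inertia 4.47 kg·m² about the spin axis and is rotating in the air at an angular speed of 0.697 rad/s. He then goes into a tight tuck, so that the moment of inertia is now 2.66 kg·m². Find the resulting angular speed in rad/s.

ω₂ ≈ 1.17 rad/s

With no external torque about the axis, L is conserved: I₁ω₁ = I₂ω₂.
ω₂ = I₁ω₁ / I₂ = (4.470)(0.697 rad/s) / (2.660) = 1.171 rad/s.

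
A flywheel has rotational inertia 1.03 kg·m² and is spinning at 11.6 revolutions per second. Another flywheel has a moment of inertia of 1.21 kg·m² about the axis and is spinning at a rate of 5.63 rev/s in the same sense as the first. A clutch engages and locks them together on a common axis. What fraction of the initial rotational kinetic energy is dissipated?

fraction ≈ 0.112

No external torque acts about the common axis, so total angular momentum is conserved.
Taking A's sense as positive: L = (1.030)(11.6) + (1.210)(5.63) = 18.76 kg·m²·rev/s.
Combined I = 1.030 + 1.210 = 2.240 kg·m².
ω_f = L / I = 18.76 / 2.240 = 8.375 rev/s.
KE_i = ½ΣIω² = 3493 J; KE_f = ½(2.240)(52.62)² = 3101 J.
Fraction dissipated = (KE_i − KE_f)/KE_i = 0.1121.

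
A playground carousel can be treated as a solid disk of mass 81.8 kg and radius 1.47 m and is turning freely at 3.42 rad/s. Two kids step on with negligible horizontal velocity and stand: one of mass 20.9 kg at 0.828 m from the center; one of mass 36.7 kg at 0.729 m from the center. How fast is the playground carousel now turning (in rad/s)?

No external torque acts about the center; L_before = L_after.
I_p = ½(81.8)(1.47)² = 88.38 kg·m².
Added inertia Σmr² = (20.9)(0.828)² + (36.7)(0.729)² = 33.83 kg·m²; I_f = 88.38 + 33.83 = 122.2 kg·m².
ω_f = I_p ω_i / I_f = (88.38)(3.42) / 122.2 = 2.473 rad/s.

ω_f ≈ 2.47 rad/s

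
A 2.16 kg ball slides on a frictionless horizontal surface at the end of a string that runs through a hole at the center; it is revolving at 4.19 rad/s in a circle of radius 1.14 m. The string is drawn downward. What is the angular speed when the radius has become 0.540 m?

No torque about the axis ⇒ m r₁² ω₁ = m r₂² ω₂.
ω₂ = ω₁ (r₁/r₂)² = (4.19)(1.14/0.540)² = 18.67 rad/s.

ω₂ ≈ 18.7 rad/s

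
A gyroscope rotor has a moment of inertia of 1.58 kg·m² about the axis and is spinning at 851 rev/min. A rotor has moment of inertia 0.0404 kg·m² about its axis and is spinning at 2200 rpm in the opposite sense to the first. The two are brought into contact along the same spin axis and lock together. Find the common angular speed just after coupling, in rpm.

|ω_f| ≈ 775 rpm

No external torque acts about the common axis, so total angular momentum is conserved.
Taking A's sense as positive: L = (1.580)(851) − (0.04040)(2200) = 1256 kg·m²·rpm.
Combined I = 1.580 + 0.04040 = 1.620 kg·m².
ω_f = L / I = 1256 / 1.620 = 774.9 rpm.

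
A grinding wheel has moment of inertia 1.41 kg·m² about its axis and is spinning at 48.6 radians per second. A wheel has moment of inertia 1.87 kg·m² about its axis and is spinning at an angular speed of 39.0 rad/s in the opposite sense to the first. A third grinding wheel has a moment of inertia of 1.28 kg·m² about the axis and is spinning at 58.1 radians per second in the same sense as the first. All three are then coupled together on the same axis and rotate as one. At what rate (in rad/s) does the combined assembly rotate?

No external torque acts about the common axis, so total angular momentum is conserved.
Taking A's sense as positive: L = (1.410)(48.6) − (1.870)(39.0) + (1.280)(58.1) = 69.96 kg·m²·rad/s.
Combined I = 1.410 + 1.870 + 1.280 = 4.560 kg·m².
ω_f = L / I = 69.96 / 4.560 = 15.34 rad/s.

|ω_f| ≈ 15.3 rad/s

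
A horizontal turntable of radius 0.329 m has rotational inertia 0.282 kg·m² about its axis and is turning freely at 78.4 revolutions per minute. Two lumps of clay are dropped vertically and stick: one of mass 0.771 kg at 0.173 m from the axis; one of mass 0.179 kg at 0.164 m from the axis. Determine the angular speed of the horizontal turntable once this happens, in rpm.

ω_f ≈ 71.3 rpm

The added mass arrives with no angular momentum about the axis, and any external torque about the axis is negligible, so the system's angular momentum is conserved.
Added inertia Σmr² = (0.771)(0.173)² + (0.179)(0.164)² = 0.02789 kg·m²; I_f = 0.2820 + 0.02789 = 0.3099 kg·m².
ω_f = I_p ω_i / I_f = (0.2820)(78.4) / 0.3099 = 71.34 rpm.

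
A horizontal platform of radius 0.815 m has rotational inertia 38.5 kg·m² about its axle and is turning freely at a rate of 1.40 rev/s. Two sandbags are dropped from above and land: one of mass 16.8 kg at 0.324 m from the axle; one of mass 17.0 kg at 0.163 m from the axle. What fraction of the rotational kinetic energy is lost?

fraction ≈ 0.0544

The added mass arrives with no angular momentum about the axle, and any external torque about the axle is negligible, so the system's angular momentum is conserved.
Added inertia Σmr² = (16.8)(0.324)² + (17.0)(0.163)² = 2.215 kg·m²; I_f = 38.50 + 2.215 = 40.72 kg·m².
ω_f = I_p ω_i / I_f = (38.50)(1.40) / 40.72 = 1.324 rev/s.
KE_i = ½(38.50)(8.796 rad/s)² = 1490 J; KE_f = ½(40.72)(8.318)² = 1408 J.
Fraction lost = 0.05441.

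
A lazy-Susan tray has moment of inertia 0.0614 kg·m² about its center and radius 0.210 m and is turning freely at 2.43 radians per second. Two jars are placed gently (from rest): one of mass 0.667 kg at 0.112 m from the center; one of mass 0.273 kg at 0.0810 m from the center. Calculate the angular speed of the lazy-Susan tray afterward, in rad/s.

The added mass arrives with no angular momentum about the center, and any external torque about the center is negligible, so the system's angular momentum is conserved.
Added inertia Σmr² = (0.667)(0.112)² + (0.273)(0.0810)² = 0.01016 kg·m²; I_f = 0.06140 + 0.01016 = 0.07156 kg·m².
ω_f = I_p ω_i / I_f = (0.06140)(2.43) / 0.07156 = 2.085 rad/s.

ω_f ≈ 2.09 rad/s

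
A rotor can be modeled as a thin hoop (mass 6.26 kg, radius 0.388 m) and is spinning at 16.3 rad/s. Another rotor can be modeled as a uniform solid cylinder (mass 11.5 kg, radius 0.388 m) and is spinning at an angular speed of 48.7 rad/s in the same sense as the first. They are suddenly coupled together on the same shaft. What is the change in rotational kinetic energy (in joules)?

No external torque acts about the common axis, so total angular momentum is conserved.
Moments of inertia: I_A = (6.26)(0.388)² = 0.9424 kg·m²; I_B = ½(11.5)(0.388)² = 0.8656 kg·m².
Taking A's sense as positive: L = (0.9424)(16.3) + (0.8656)(48.7) = 57.52 kg·m²·rad/s.
Combined I = 0.9424 + 0.8656 = 1.808 kg·m².
ω_f = L / I = 57.52 / 1.808 = 31.81 rad/s.
KE_i = ½ΣIω² = 1152 J; KE_f = ½(1.808)(31.81)² = 914.9 J.

ΔKE ≈ -237 J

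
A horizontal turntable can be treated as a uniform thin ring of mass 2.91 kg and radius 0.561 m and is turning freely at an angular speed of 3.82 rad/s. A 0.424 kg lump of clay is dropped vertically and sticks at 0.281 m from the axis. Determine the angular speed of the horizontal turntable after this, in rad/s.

No external torque acts about the axis; L_before = L_after.
I_p = (2.91)(0.561)² = 0.9158 kg·m².
Added inertia Σmr² = (0.424)(0.281)² = 0.03348 kg·m²; I_f = 0.9158 + 0.03348 = 0.9493 kg·m².
ω_f = I_p ω_i / I_f = (0.9158)(3.82) / 0.9493 = 3.685 rad/s.

ω_f ≈ 3.69 rad/s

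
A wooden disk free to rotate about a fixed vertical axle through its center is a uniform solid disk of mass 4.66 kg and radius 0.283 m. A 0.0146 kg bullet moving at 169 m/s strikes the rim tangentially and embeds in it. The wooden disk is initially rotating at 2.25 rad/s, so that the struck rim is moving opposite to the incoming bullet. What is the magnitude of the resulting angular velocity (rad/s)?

About the axle the impulsive forces during the collision are internal, so angular momentum about that axis is conserved.
I_p = ½(4.66)(0.283)² = 0.1866 kg·m². Taking the sense of the bullet's angular momentum as positive, L_{bullet} = m v R = (0.0146)(169)(0.283) = 0.6983 kg·m²/s.
L_i = −I_p ω_p + m v R = −(0.1866)(2.25) + 0.6983 = 0.2784 kg·m²/s.
After sticking, I_f = I_p + m R² = 0.1866 + (0.0146)(0.283)² = 0.1878 kg·m².
ω_f = L_i / I_f = 0.2784 / 0.1878 = 1.483 rad/s.

|ω_f| ≈ 1.48 rad/s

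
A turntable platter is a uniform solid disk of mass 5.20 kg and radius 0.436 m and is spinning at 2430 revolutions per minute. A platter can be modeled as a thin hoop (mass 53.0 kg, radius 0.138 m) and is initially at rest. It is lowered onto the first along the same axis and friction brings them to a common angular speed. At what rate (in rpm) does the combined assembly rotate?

No external torque acts about the common axis, so total angular momentum is conserved.
Moments of inertia: I_A = ½(5.20)(0.436)² = 0.4942 kg·m²; I_B = (53.0)(0.138)² = 1.009 kg·m².
Taking A's sense as positive: L = (0.4942)(2430) = 1201 kg·m²·rpm.
Combined I = 0.4942 + 1.009 = 1.504 kg·m².
ω_f = L / I = 1201 / 1.504 = 798.8 rpm.

|ω_f| ≈ 799 rpm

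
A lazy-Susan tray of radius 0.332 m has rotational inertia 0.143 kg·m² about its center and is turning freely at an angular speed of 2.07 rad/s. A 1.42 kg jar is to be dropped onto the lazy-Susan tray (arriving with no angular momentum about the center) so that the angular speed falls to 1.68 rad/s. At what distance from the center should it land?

r ≈ 0.153 m

No external torque acts about the center; L_before = L_after.
I_p ω_i = (I_p + m r²) ω_f ⇒ m r² = I_p(ω_i/ω_f − 1) = 0.1430(2.07/1.68 − 1) = 0.03320 kg·m².
r = √(0.03320/1.42) = 0.1529 m.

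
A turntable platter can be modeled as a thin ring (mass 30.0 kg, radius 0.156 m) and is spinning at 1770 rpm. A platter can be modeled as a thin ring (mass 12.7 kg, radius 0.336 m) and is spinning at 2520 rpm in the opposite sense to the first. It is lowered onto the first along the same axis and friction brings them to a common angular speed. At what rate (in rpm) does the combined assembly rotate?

|ω_f| ≈ 1070 rpm

The coupling torques are internal; angular momentum about the shared axis is conserved.
Moments of inertia: I_A = (30.0)(0.156)² = 0.7301 kg·m²; I_B = (12.7)(0.336)² = 1.434 kg·m².
Taking A's sense as positive: L = (0.7301)(1770) − (1.434)(2520) = -2321 kg·m²·rpm.
Combined I = 0.7301 + 1.434 = 2.164 kg·m².
ω_f = L / I = -2321 / 2.164 = -1073 rpm.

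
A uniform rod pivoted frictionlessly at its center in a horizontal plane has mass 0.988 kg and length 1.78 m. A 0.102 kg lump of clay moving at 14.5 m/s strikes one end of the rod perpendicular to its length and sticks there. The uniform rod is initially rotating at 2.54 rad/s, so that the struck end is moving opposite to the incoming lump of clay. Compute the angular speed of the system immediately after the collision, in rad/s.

|ω_f| ≈ 1.91 rad/s

The axle reaction passes through the pivot and exerts no torque about it; angular momentum about the pivot is conserved through the impact.
I_p = (1/12)(0.988)(1.78)² = 0.2609 kg·m². Taking the sense of the lump of clay's angular momentum as positive, L_{lump} = m v R = (0.102)(14.5)(1.78/2) = 1.316 kg·m²/s.
L_i = −I_p ω_p + m v R = −(0.2609)(2.54) + 1.316 = 0.6537 kg·m²/s.
After sticking, I_f = I_p + m R² = 0.2609 + (0.102)(1.78/2)² = 0.3417 kg·m².
ω_f = L_i / I_f = 0.6537 / 0.3417 = 1.913 rad/s.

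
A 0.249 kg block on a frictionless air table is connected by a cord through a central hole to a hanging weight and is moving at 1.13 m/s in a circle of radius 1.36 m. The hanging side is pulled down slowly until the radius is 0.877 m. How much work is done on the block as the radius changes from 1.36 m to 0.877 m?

W ≈ 0.223 J

The only horizontal force on the mass is along the cord (radial), so it exerts no torque about the hole and angular momentum m v r is conserved.
v₂ = v₁ r₁ / r₂ = (1.13)(1.36) / (0.877) = 1.752 m/s.
W = ΔKE = ½m(v₂² − v₁²) = 0.2233 J.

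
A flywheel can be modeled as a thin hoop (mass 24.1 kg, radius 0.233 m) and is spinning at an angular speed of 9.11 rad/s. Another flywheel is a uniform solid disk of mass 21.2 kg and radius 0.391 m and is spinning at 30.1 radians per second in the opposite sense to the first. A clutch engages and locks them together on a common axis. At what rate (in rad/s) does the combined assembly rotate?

|ω_f| ≈ 12.6 rad/s

No external torque acts about the common axis, so total angular momentum is conserved.
Moments of inertia: I_A = (24.1)(0.233)² = 1.308 kg·m²; I_B = ½(21.2)(0.391)² = 1.621 kg·m².
Taking A's sense as positive: L = (1.308)(9.11) − (1.621)(30.1) = -36.86 kg·m²·rad/s.
Combined I = 1.308 + 1.621 = 2.929 kg·m².
ω_f = L / I = -36.86 / 2.929 = -12.58 rad/s.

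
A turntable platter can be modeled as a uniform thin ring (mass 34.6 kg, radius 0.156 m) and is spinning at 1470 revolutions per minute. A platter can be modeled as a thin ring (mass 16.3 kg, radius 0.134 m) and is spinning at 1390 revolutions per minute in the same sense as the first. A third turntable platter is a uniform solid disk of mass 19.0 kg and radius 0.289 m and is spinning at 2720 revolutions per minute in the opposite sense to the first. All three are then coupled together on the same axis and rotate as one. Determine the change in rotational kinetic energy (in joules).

ΔKE ≈ -44500 J

No external torque acts about the common axis, so total angular momentum is conserved.
Moments of inertia: I_A = (34.6)(0.156)² = 0.8420 kg·m²; I_B = (16.3)(0.134)² = 0.2927 kg·m²; I_C = ½(19.0)(0.289)² = 0.7934 kg·m².
Taking A's sense as positive: L = (0.8420)(1470) + (0.2927)(1390) − (0.7934)(2720) = -513.6 kg·m²·rpm.
Combined I = 0.8420 + 0.2927 + 0.7934 = 1.928 kg·m².
ω_f = L / I = -513.6 / 1.928 = -266.4 rpm.
KE_i = ½ΣIω² = 45260 J; KE_f = ½(1.928)(27.89)² = 750.1 J.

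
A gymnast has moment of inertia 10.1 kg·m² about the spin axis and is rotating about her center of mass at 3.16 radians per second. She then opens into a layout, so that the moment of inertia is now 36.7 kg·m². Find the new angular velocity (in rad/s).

Angular momentum about the spin axis is conserved since the torque about it is zero.
ω₂ = I₁ω₁ / I₂ = (10.10)(3.16 rad/s) / (36.70) = 0.8696 rad/s.

ω₂ ≈ 0.870 rad/s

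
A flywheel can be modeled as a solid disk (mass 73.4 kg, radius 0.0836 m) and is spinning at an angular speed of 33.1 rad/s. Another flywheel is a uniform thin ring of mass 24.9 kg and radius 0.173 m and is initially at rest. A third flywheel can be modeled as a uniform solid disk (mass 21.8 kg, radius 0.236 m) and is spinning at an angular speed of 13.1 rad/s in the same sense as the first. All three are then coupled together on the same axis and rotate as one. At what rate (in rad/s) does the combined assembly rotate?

No external torque acts about the common axis, so total angular momentum is conserved.
Moments of inertia: I_A = ½(73.4)(0.0836)² = 0.2565 kg·m²; I_B = (24.9)(0.173)² = 0.7452 kg·m²; I_C = ½(21.8)(0.236)² = 0.6071 kg·m².
Taking A's sense as positive: L = (0.2565)(33.1) + (0.6071)(13.1) = 16.44 kg·m²·rad/s.
Combined I = 0.2565 + 0.7452 + 0.6071 = 1.609 kg·m².
ω_f = L / I = 16.44 / 1.609 = 10.22 rad/s.

|ω_f| ≈ 10.2 rad/s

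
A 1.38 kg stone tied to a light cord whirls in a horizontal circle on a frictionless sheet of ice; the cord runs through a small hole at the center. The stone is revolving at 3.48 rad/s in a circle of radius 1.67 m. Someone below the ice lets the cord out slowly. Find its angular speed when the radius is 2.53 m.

The constraining force is radial, so m r² ω about the center is conserved.
ω₂ = ω₁ (r₁/r₂)² = (3.48)(1.67/2.53)² = 1.516 rad/s.

ω₂ ≈ 1.52 rad/s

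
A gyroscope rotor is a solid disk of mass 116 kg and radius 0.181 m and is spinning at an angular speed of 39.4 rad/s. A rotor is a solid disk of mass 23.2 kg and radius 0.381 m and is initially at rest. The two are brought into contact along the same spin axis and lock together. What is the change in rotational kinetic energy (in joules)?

The coupling torques are internal; angular momentum about the shared axis is conserved.
Moments of inertia: I_A = ½(116)(0.181)² = 1.900 kg·m²; I_B = ½(23.2)(0.381)² = 1.684 kg·m².
Taking A's sense as positive: L = (1.900)(39.4) = 74.87 kg·m²·rad/s.
Combined I = 1.900 + 1.684 = 3.584 kg·m².
ω_f = L / I = 74.87 / 3.584 = 20.89 rad/s.
KE_i = ½ΣIω² = 1475 J; KE_f = ½(3.584)(20.89)² = 781.9 J.

ΔKE ≈ -693 J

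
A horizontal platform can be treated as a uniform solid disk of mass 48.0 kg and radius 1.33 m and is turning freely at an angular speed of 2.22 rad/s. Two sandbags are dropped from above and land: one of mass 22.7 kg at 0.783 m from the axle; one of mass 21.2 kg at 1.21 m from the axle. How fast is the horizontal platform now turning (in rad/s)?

No external torque acts about the axle; L_before = L_after.
I_p = ½(48.0)(1.33)² = 42.45 kg·m².
Added inertia Σmr² = (22.7)(0.783)² + (21.2)(1.21)² = 44.96 kg·m²; I_f = 42.45 + 44.96 = 87.41 kg·m².
ω_f = I_p ω_i / I_f = (42.45)(2.22) / 87.41 = 1.078 rad/s.

ω_f ≈ 1.08 rad/s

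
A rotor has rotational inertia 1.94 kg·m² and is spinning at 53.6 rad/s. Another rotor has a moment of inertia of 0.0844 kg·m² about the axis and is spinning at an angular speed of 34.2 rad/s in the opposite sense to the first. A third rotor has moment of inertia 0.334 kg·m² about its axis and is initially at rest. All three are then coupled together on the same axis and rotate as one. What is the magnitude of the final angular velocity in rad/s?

|ω_f| ≈ 42.9 rad/s

The coupling torques are internal; angular momentum about the shared axis is conserved.
Taking A's sense as positive: L = (1.940)(53.6) − (0.08440)(34.2) = 101.1 kg·m²·rad/s.
Combined I = 1.940 + 0.08440 + 0.3340 = 2.358 kg·m².
ω_f = L / I = 101.1 / 2.358 = 42.87 rad/s.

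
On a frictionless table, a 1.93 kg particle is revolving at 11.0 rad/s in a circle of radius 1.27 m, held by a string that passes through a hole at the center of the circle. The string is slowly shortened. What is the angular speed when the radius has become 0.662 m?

ω₂ ≈ 40.5 rad/s

The constraining force is radial, so m r² ω about the center is conserved.
ω₂ = ω₁ (r₁/r₂)² = (11.0)(1.27/0.662)² = 40.48 rad/s.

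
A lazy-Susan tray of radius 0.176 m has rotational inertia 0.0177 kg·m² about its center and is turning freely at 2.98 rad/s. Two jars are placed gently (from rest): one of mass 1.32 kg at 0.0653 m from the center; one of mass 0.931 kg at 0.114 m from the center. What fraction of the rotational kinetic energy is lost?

No external torque acts about the center; L_before = L_after.
Added inertia Σmr² = (1.32)(0.0653)² + (0.931)(0.114)² = 0.01773 kg·m²; I_f = 0.01770 + 0.01773 = 0.03543 kg·m².
ω_f = I_p ω_i / I_f = (0.01770)(2.98) / 0.03543 = 1.489 rad/s.
KE_i = ½(0.01770)(2.980 rad/s)² = 0.07859 J; KE_f = ½(0.03543)(1.489)² = 0.03926 J.
Fraction lost = 0.5004.

fraction ≈ 0.500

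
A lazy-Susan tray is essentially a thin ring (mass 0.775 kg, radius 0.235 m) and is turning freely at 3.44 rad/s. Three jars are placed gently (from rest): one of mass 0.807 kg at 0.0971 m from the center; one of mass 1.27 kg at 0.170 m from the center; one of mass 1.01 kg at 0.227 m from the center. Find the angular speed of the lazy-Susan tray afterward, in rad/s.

The added mass arrives with no angular momentum about the center, and any external torque about the center is negligible, so the system's angular momentum is conserved.
I_p = (0.775)(0.235)² = 0.04280 kg·m².
Added inertia Σmr² = (0.807)(0.0971)² + (1.27)(0.170)² + (1.01)(0.227)² = 0.09636 kg·m²; I_f = 0.04280 + 0.09636 = 0.1392 kg·m².
ω_f = I_p ω_i / I_f = (0.04280)(3.44) / 0.1392 = 1.058 rad/s.

ω_f ≈ 1.06 rad/s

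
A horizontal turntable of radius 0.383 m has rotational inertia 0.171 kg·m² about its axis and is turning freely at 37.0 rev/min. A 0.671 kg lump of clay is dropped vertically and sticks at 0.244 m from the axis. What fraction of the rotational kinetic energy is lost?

No external torque acts about the axis; L_before = L_after.
Added inertia Σmr² = (0.671)(0.244)² = 0.03995 kg·m²; I_f = 0.1710 + 0.03995 = 0.2109 kg·m².
ω_f = I_p ω_i / I_f = (0.1710)(37.0) / 0.2109 = 29.99 rpm.
KE_i = ½(0.1710)(3.875 rad/s)² = 1.284 J; KE_f = ½(0.2109)(3.141)² = 1.041 J.
Fraction lost = 0.1894.

fraction ≈ 0.189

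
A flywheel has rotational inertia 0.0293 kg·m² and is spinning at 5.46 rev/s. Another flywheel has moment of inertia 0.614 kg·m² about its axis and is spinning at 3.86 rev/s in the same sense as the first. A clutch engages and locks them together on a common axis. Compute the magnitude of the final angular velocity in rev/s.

No external torque acts about the common axis, so total angular momentum is conserved.
Taking A's sense as positive: L = (0.02930)(5.46) + (0.6140)(3.86) = 2.530 kg·m²·rev/s.
Combined I = 0.02930 + 0.6140 = 0.6433 kg·m².
ω_f = L / I = 2.530 / 0.6433 = 3.933 rev/s.

|ω_f| ≈ 3.93 rev/s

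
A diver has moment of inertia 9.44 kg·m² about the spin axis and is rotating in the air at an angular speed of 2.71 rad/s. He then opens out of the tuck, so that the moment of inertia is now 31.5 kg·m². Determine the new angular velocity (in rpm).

Angular momentum about the spin axis is conserved since the torque about it is zero.
ω₂ = I₁ω₁ / I₂ = (9.440)(2.71 rad/s) / (31.50) = 0.8121 rad/s = 7.755 rpm.

ω₂ ≈ 7.76 rpm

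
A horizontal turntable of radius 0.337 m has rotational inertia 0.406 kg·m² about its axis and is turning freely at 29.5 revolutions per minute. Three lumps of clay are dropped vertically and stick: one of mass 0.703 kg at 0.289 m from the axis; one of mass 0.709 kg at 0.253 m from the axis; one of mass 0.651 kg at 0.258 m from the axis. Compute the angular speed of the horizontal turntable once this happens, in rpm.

ω_f ≈ 21.6 rpm

No external torque acts about the axis; L_before = L_after.
Added inertia Σmr² = (0.703)(0.289)² + (0.709)(0.253)² + (0.651)(0.258)² = 0.1474 kg·m²; I_f = 0.4060 + 0.1474 = 0.5534 kg·m².
ω_f = I_p ω_i / I_f = (0.4060)(29.5) / 0.5534 = 21.64 rpm.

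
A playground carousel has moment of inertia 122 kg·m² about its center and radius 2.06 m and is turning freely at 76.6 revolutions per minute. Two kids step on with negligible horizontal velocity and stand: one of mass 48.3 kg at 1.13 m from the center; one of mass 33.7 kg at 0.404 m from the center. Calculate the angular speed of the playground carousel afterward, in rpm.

ω_f ≈ 49.4 rpm

The added mass arrives with no angular momentum about the center, and any external torque about the center is negligible, so the system's angular momentum is conserved.
Added inertia Σmr² = (48.3)(1.13)² + (33.7)(0.404)² = 67.17 kg·m²; I_f = 122.0 + 67.17 = 189.2 kg·m².
ω_f = I_p ω_i / I_f = (122.0)(76.6) / 189.2 = 49.40 rpm.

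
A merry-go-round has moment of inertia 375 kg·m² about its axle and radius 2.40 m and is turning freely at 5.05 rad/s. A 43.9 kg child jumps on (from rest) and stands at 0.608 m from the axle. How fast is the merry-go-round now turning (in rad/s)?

ω_f ≈ 4.84 rad/s

The added mass arrives with no angular momentum about the axle, and any external torque about the axle is negligible, so the system's angular momentum is conserved.
Added inertia Σmr² = (43.9)(0.608)² = 16.23 kg·m²; I_f = 375.0 + 16.23 = 391.2 kg·m².
ω_f = I_p ω_i / I_f = (375.0)(5.05) / 391.2 = 4.841 rad/s.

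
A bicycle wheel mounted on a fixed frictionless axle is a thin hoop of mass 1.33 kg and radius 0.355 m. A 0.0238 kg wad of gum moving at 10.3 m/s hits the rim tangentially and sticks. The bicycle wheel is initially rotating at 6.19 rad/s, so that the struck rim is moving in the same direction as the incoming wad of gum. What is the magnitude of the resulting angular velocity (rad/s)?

The axle reaction passes through the axle and exerts no torque about it; angular momentum about the axle is conserved through the impact.
I_p = (1.33)(0.355)² = 0.1676 kg·m². Taking the sense of the wad of gum's angular momentum as positive, L_{wad} = m v R = (0.0238)(10.3)(0.355) = 0.08702 kg·m²/s.
L_i = +I_p ω_p + m v R = +(0.1676)(6.19) + 0.08702 = 1.125 kg·m²/s.
After sticking, I_f = I_p + m R² = 0.1676 + (0.0238)(0.355)² = 0.1706 kg·m².
ω_f = L_i / I_f = 1.125 / 0.1706 = 6.591 rad/s.

|ω_f| ≈ 6.59 rad/s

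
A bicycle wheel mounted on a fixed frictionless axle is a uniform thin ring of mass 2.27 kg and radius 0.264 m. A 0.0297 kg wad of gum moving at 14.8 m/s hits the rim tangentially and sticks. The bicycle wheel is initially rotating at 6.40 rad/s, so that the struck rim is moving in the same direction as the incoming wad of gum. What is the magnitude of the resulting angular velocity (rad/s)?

|ω_f| ≈ 7.04 rad/s

About the axle the impulsive forces during the collision are internal, so angular momentum about that axis is conserved.
I_p = (2.27)(0.264)² = 0.1582 kg·m². Taking the sense of the wad of gum's angular momentum as positive, L_{wad} = m v R = (0.0297)(14.8)(0.264) = 0.1160 kg·m²/s.
L_i = +I_p ω_p + m v R = +(0.1582)(6.40) + 0.1160 = 1.129 kg·m²/s.
After sticking, I_f = I_p + m R² = 0.1582 + (0.0297)(0.264)² = 0.1603 kg·m².
ω_f = L_i / I_f = 1.129 / 0.1603 = 7.041 rad/s.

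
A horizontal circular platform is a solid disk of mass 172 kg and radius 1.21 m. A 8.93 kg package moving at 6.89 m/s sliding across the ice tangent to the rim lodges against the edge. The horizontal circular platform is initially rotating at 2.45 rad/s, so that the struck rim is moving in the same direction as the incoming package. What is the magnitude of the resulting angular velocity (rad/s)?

|ω_f| ≈ 2.76 rad/s

The axle reaction passes through the central axle and exerts no torque about it; angular momentum about the central axle is conserved through the impact.
I_p = ½(172)(1.21)² = 125.9 kg·m². Taking the sense of the package's angular momentum as positive, L_{package} = m v R = (8.93)(6.89)(1.21) = 74.45 kg·m²/s.
L_i = +I_p ω_p + m v R = +(125.9)(2.45) + 74.45 = 382.9 kg·m²/s.
After sticking, I_f = I_p + m R² = 125.9 + (8.93)(1.21)² = 139.0 kg·m².
ω_f = L_i / I_f = 382.9 / 139.0 = 2.755 rad/s.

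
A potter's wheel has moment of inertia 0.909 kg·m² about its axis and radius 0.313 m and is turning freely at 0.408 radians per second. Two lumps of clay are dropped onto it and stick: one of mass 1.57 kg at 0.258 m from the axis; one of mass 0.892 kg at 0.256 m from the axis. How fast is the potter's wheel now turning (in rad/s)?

No external torque acts about the axis; L_before = L_after.
Added inertia Σmr² = (1.57)(0.258)² + (0.892)(0.256)² = 0.1630 kg·m²; I_f = 0.9090 + 0.1630 = 1.072 kg·m².
ω_f = I_p ω_i / I_f = (0.9090)(0.408) / 1.072 = 0.3460 rad/s.

ω_f ≈ 0.346 rad/s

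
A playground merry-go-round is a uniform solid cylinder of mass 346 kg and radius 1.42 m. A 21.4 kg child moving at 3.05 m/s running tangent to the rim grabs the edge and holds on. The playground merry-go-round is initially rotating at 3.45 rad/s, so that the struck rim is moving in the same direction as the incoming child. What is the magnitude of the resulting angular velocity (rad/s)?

|ω_f| ≈ 3.31 rad/s

The axle reaction passes through the axle and exerts no torque about it; angular momentum about the axle is conserved through the impact.
I_p = ½(346)(1.42)² = 348.8 kg·m². Taking the sense of the child's angular momentum as positive, L_{child} = m v R = (21.4)(3.05)(1.42) = 92.68 kg·m²/s.
L_i = +I_p ω_p + m v R = +(348.8)(3.45) + 92.68 = 1296 kg·m²/s.
After sticking, I_f = I_p + m R² = 348.8 + (21.4)(1.42)² = 392.0 kg·m².
ω_f = L_i / I_f = 1296 / 392.0 = 3.307 rad/s.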